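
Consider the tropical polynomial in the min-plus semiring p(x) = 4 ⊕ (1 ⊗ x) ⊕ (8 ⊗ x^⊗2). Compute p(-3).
p(-3) = -2

A tropical monomial a ⊗ x^⊗i evaluates to a + i · x. Evaluating each term at x = -3:
  Term 0 contributes 4 + 0 · -3 = 4
  Term 1 contributes 1 + 1 · -3 = -2
  Term 2 contributes 8 + 2 · -3 = 2
p(-3) = ⊕ of these = min[4, -2, 2] = -2.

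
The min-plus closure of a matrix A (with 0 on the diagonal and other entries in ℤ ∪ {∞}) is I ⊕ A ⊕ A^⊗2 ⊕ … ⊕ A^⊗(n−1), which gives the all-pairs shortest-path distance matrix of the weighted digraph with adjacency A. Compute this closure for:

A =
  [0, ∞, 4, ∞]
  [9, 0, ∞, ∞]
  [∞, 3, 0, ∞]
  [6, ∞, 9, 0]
Closure =
  [0, 7, 4, ∞]
  [9, 0, 13, ∞]
  [12, 3, 0, ∞]
  [6, 12, 9, 0]

This is the Floyd-Warshall all-pairs shortest-path computation. For each intermediate vertex k = 0, 1, …, 3, update dist[i][j] ← min(dist[i][j], dist[i][k] + dist[k][j]). The final matrix gives, for each (i, j), the minimum total weight of any directed path from i to j (possibly empty when i = j).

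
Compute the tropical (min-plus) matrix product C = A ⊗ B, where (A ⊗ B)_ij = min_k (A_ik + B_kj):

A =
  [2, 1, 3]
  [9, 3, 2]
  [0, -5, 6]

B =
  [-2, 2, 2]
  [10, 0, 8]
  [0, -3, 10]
A ⊗ B =
  [0, 0, 4]
  [2, -1, 11]
  [-2, -5, 2]

Apply the min-plus product entry-by-entry:
  C[0][0] = min over k of (A[0][0] + B[0][0] = 2 + -2 = 0, A[0][1] + B[1][0] = 1 + 10 = 11, A[0][2] + B[2][0] = 3 + 0 = 3) = 0 (attained at k = 0)
  C[0][1] = min over k of (A[0][0] + B[0][1] = 2 + 2 = 4, A[0][1] + B[1][1] = 1 + 0 = 1, A[0][2] + B[2][1] = 3 + -3 = 0) = 0 (attained at k = 2)
  C[0][2] = min over k of (A[0][0] + B[0][2] = 2 + 2 = 4, A[0][1] + B[1][2] = 1 + 8 = 9, A[0][2] + B[2][2] = 3 + 10 = 13) = 4 (attained at k = 0)
  C[1][0] = min over k of (A[1][0] + B[0][0] = 9 + -2 = 7, A[1][1] + B[1][0] = 3 + 10 = 13, A[1][2] + B[2][0] = 2 + 0 = 2) = 2 (attained at k = 2)
  C[1][1] = min over k of (A[1][0] + B[0][1] = 9 + 2 = 11, A[1][1] + B[1][1] = 3 + 0 = 3, A[1][2] + B[2][1] = 2 + -3 = -1) = -1 (attained at k = 2)
  C[1][2] = min over k of (A[1][0] + B[0][2] = 9 + 2 = 11, A[1][1] + B[1][2] = 3 + 8 = 11, A[1][2] + B[2][2] = 2 + 10 = 12) = 11 (attained at k = 0)
  C[2][0] = min over k of (A[2][0] + B[0][0] = 0 + -2 = -2, A[2][1] + B[1][0] = -5 + 10 = 5, A[2][2] + B[2][0] = 6 + 0 = 6) = -2 (attained at k = 0)
  C[2][1] = min over k of (A[2][0] + B[0][1] = 0 + 2 = 2, A[2][1] + B[1][1] = -5 + 0 = -5, A[2][2] + B[2][1] = 6 + -3 = 3) = -5 (attained at k = 1)
  C[2][2] = min over k of (A[2][0] + B[0][2] = 0 + 2 = 2, A[2][1] + B[1][2] = -5 + 8 = 3, A[2][2] + B[2][2] = 6 + 10 = 16) = 2 (attained at k = 0)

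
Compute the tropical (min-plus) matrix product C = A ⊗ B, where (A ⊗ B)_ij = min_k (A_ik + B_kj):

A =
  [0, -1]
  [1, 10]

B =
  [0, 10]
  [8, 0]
A ⊗ B =
  [0, -1]
  [1, 10]

Apply the min-plus product entry-by-entry:
  C[0][0] = min over k of (A[0][0] + B[0][0] = 0 + 0 = 0, A[0][1] + B[1][0] = -1 + 8 = 7) = 0 (attained at k = 0)
  C[0][1] = min over k of (A[0][0] + B[0][1] = 0 + 10 = 10, A[0][1] + B[1][1] = -1 + 0 = -1) = -1 (attained at k = 1)
  C[1][0] = min over k of (A[1][0] + B[0][0] = 1 + 0 = 1, A[1][1] + B[1][0] = 10 + 8 = 18) = 1 (attained at k = 0)
  C[1][1] = min over k of (A[1][0] + B[0][1] = 1 + 10 = 11, A[1][1] + B[1][1] = 10 + 0 = 10) = 10 (attained at k = 1)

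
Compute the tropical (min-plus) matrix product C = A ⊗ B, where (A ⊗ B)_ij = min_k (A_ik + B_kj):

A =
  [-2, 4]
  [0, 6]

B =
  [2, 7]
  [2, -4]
A ⊗ B =
  [0, 0]
  [2, 2]

Apply the min-plus product entry-by-entry:
  C[0][0] = min over k of (A[0][0] + B[0][0] = -2 + 2 = 0, A[0][1] + B[1][0] = 4 + 2 = 6) = 0 (attained at k = 0)
  C[0][1] = min over k of (A[0][0] + B[0][1] = -2 + 7 = 5, A[0][1] + B[1][1] = 4 + -4 = 0) = 0 (attained at k = 1)
  C[1][0] = min over k of (A[1][0] + B[0][0] = 0 + 2 = 2, A[1][1] + B[1][0] = 6 + 2 = 8) = 2 (attained at k = 0)
  C[1][1] = min over k of (A[1][0] + B[0][1] = 0 + 7 = 7, A[1][1] + B[1][1] = 6 + -4 = 2) = 2 (attained at k = 1)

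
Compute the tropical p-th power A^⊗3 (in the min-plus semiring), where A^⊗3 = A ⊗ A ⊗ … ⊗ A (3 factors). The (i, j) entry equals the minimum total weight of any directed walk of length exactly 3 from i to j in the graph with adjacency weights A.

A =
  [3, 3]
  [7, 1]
A^⊗3 =
  [9, 5]
  [9, 3]

Each entry (A^⊗3)_ij equals the minimum over all length-3 walks i = v_0 → v_1 → … → v_3 = j of Σ_t A[v_t][v_{t+1}]. For example, for (i, j) = (0, 1) we minimise over 4 possible intermediate vertex sequences; the minimum is 5, attained along the walk 0 → 1 → 1 → 1.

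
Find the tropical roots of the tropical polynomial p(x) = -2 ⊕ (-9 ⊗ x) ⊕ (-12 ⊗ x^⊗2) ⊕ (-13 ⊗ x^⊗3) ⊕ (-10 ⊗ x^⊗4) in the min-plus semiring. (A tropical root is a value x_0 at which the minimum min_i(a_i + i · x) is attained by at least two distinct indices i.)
Roots: {-3, 1, 3, 7}

Each tropical root is a break point of the lower envelope of the lines y = a_i + i · x (there are 5 lines, with slopes 0, 1, ..., 4). Only the lines that attain the minimum somewhere contribute to roots; other lines are dominated. Here the surviving (envelope) indices are i = 4, i = 3, i = 2, i = 1, i = 0.
Intersections between consecutive envelope lines give the roots: for adjacent envelope indices i < j the intersection is x = (a_i − a_j) / (j − i). Reading off the sorted break points: {-3, 1, 3, 7}.
Verification: at each break x_0, at least two indices attain the minimum of min_i(a_i + i · x_0).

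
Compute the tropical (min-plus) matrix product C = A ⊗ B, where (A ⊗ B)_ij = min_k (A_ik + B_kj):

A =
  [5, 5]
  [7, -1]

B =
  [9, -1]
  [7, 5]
A ⊗ B =
  [12, 4]
  [6, 4]

Apply the min-plus product entry-by-entry:
  C[0][0] = min over k of (A[0][0] + B[0][0] = 5 + 9 = 14, A[0][1] + B[1][0] = 5 + 7 = 12) = 12 (attained at k = 1)
  C[0][1] = min over k of (A[0][0] + B[0][1] = 5 + -1 = 4, A[0][1] + B[1][1] = 5 + 5 = 10) = 4 (attained at k = 0)
  C[1][0] = min over k of (A[1][0] + B[0][0] = 7 + 9 = 16, A[1][1] + B[1][0] = -1 + 7 = 6) = 6 (attained at k = 1)
  C[1][1] = min over k of (A[1][0] + B[0][1] = 7 + -1 = 6, A[1][1] + B[1][1] = -1 + 5 = 4) = 4 (attained at k = 1)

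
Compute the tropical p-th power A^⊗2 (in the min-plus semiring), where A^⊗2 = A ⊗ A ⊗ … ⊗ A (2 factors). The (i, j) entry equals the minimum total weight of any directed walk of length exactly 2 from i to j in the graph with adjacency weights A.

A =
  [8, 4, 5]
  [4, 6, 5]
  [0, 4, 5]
A^⊗2 =
  [5, 9, 9]
  [5, 8, 9]
  [5, 4, 5]

Each entry (A^⊗2)_ij equals the minimum over all length-2 walks i = v_0 → v_1 → … → v_2 = j of Σ_t A[v_t][v_{t+1}]. For example, for (i, j) = (0, 2) we minimise over 3 possible intermediate vertex sequences; the minimum is 9, attained along the walk 0 → 1 → 2.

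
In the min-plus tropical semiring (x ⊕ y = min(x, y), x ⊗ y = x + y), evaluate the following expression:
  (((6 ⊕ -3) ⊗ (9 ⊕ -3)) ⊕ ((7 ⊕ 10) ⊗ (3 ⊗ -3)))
(((6 ⊕ -3) ⊗ (9 ⊕ -3)) ⊕ ((7 ⊕ 10) ⊗ (3 ⊗ -3))) = -6

Expand innermost to outermost. Recall ⊕ takes the minimum of its arguments and ⊗ takes their sum. Working out the expression (((6 ⊕ -3) ⊗ (9 ⊕ -3)) ⊕ ((7 ⊕ 10) ⊗ (3 ⊗ -3))) gives -6.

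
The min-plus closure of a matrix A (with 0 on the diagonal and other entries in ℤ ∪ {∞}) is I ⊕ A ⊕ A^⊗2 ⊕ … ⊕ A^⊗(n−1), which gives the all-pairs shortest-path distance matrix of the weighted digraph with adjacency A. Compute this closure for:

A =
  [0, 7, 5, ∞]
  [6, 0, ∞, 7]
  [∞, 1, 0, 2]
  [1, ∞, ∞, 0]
Closure =
  [0, 6, 5, 7]
  [6, 0, 11, 7]
  [3, 1, 0, 2]
  [1, 7, 6, 0]

This is the Floyd-Warshall all-pairs shortest-path computation. For each intermediate vertex k = 0, 1, …, 3, update dist[i][j] ← min(dist[i][j], dist[i][k] + dist[k][j]). The final matrix gives, for each (i, j), the minimum total weight of any directed path from i to j (possibly empty when i = j).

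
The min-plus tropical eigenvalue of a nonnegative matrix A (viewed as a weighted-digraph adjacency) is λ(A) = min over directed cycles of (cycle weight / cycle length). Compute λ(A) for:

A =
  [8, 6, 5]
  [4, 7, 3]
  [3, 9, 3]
λ(A) = 3

Enumerate directed cycles and compute their means (weight / length). Sample:
  cycle 0 → 0: weight = 8, length = 1, mean = 8/1 ≈ 8.000
  cycle 1 → 1: weight = 7, length = 1, mean = 7/1 ≈ 7.000
  cycle 2 → 2: weight = 3, length = 1, mean = 3/1 ≈ 3.000
  cycle 0 → 1 → 0: weight = 10, length = 2, mean = 10/2 ≈ 5.000
  cycle 0 → 2 → 0: weight = 8, length = 2, mean = 8/2 ≈ 4.000
  cycle 1 → 0 → 1: weight = 10, length = 2, mean = 10/2 ≈ 5.000
Minimum mean = 3.000, attained e.g. along the cycle 2 → 2 with weight 3 and length 1. So λ(A) = 3/1 = 3.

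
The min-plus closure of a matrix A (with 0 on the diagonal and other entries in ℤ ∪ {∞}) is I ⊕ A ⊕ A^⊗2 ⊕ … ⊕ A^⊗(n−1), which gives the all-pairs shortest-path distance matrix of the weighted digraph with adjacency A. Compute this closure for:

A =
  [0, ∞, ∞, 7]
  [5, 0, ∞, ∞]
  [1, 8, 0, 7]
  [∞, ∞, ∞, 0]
Closure =
  [0, ∞, ∞, 7]
  [5, 0, ∞, 12]
  [1, 8, 0, 7]
  [∞, ∞, ∞, 0]

This is the Floyd-Warshall all-pairs shortest-path computation. For each intermediate vertex k = 0, 1, …, 3, update dist[i][j] ← min(dist[i][j], dist[i][k] + dist[k][j]). The final matrix gives, for each (i, j), the minimum total weight of any directed path from i to j (possibly empty when i = j).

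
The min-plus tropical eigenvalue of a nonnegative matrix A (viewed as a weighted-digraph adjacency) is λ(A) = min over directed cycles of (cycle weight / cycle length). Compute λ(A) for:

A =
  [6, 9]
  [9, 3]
λ(A) = 3

Enumerate directed cycles and compute their means (weight / length). Sample:
  cycle 0 → 0: weight = 6, length = 1, mean = 6/1 ≈ 6.000
  cycle 1 → 1: weight = 3, length = 1, mean = 3/1 ≈ 3.000
  cycle 0 → 1 → 0: weight = 18, length = 2, mean = 18/2 ≈ 9.000
  cycle 1 → 0 → 1: weight = 18, length = 2, mean = 18/2 ≈ 9.000
Minimum mean = 3.000, attained e.g. along the cycle 1 → 1 with weight 3 and length 1. So λ(A) = 3/1 = 3.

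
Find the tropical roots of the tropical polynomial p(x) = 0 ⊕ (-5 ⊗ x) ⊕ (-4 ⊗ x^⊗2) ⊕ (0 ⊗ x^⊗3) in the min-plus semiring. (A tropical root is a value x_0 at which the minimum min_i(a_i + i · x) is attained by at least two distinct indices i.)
Roots: {-4, -1, 5}

Each tropical root is a break point of the lower envelope of the lines y = a_i + i · x (there are 4 lines, with slopes 0, 1, ..., 3). Only the lines that attain the minimum somewhere contribute to roots; other lines are dominated. Here the surviving (envelope) indices are i = 3, i = 2, i = 1, i = 0.
Intersections between consecutive envelope lines give the roots: for adjacent envelope indices i < j the intersection is x = (a_i − a_j) / (j − i). Reading off the sorted break points: {-4, -1, 5}.
Verification: at each break x_0, at least two indices attain the minimum of min_i(a_i + i · x_0).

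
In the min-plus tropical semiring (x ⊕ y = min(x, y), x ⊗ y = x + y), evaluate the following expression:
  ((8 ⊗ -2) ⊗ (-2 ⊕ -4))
((8 ⊗ -2) ⊗ (-2 ⊕ -4)) = 2

Expand innermost to outermost. Recall ⊕ takes the minimum of its arguments and ⊗ takes their sum. Working out the expression ((8 ⊗ -2) ⊗ (-2 ⊕ -4)) gives 2.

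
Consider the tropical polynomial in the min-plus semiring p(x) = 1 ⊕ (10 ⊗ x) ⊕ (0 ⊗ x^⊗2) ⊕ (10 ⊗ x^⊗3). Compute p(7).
p(7) = 1

A tropical monomial a ⊗ x^⊗i evaluates to a + i · x. Evaluating each term at x = 7:
  Term 0 contributes 1 + 0 · 7 = 1
  Term 1 contributes 10 + 1 · 7 = 17
  Term 2 contributes 0 + 2 · 7 = 14
  Term 3 contributes 10 + 3 · 7 = 31
p(7) = ⊕ of these = min[1, 17, 14, 31] = 1.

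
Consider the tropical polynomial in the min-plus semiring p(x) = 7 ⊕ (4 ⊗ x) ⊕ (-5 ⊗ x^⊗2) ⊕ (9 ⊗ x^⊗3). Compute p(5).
p(5) = 5

A tropical monomial a ⊗ x^⊗i evaluates to a + i · x. Evaluating each term at x = 5:
  Term 0 contributes 7 + 0 · 5 = 7
  Term 1 contributes 4 + 1 · 5 = 9
  Term 2 contributes -5 + 2 · 5 = 5
  Term 3 contributes 9 + 3 · 5 = 24
p(5) = ⊕ of these = min[7, 9, 5, 24] = 5.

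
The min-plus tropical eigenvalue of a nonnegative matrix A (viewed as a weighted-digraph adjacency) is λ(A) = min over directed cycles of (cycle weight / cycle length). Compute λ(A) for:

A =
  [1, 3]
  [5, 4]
λ(A) = 1

Enumerate directed cycles and compute their means (weight / length). Sample:
  cycle 0 → 0: weight = 1, length = 1, mean = 1/1 ≈ 1.000
  cycle 1 → 1: weight = 4, length = 1, mean = 4/1 ≈ 4.000
  cycle 0 → 1 → 0: weight = 8, length = 2, mean = 8/2 ≈ 4.000
  cycle 1 → 0 → 1: weight = 8, length = 2, mean = 8/2 ≈ 4.000
Minimum mean = 1.000, attained e.g. along the cycle 0 → 0 with weight 1 and length 1. So λ(A) = 1/1 = 1.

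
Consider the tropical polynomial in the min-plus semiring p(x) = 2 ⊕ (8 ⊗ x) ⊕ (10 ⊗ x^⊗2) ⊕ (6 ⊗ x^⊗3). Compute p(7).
p(7) = 2

A tropical monomial a ⊗ x^⊗i evaluates to a + i · x. Evaluating each term at x = 7:
  Term 0 contributes 2 + 0 · 7 = 2
  Term 1 contributes 8 + 1 · 7 = 15
  Term 2 contributes 10 + 2 · 7 = 24
  Term 3 contributes 6 + 3 · 7 = 27
p(7) = ⊕ of these = min[2, 15, 24, 27] = 2.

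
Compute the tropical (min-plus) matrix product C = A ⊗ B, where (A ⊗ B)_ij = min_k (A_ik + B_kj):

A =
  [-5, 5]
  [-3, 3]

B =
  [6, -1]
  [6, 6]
A ⊗ B =
  [1, -6]
  [3, -4]

Apply the min-plus product entry-by-entry:
  C[0][0] = min over k of (A[0][0] + B[0][0] = -5 + 6 = 1, A[0][1] + B[1][0] = 5 + 6 = 11) = 1 (attained at k = 0)
  C[0][1] = min over k of (A[0][0] + B[0][1] = -5 + -1 = -6, A[0][1] + B[1][1] = 5 + 6 = 11) = -6 (attained at k = 0)
  C[1][0] = min over k of (A[1][0] + B[0][0] = -3 + 6 = 3, A[1][1] + B[1][0] = 3 + 6 = 9) = 3 (attained at k = 0)
  C[1][1] = min over k of (A[1][0] + B[0][1] = -3 + -1 = -4, A[1][1] + B[1][1] = 3 + 6 = 9) = -4 (attained at k = 0)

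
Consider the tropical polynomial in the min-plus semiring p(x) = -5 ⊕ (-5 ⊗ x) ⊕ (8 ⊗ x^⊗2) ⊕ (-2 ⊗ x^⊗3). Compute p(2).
p(2) = -5

A tropical monomial a ⊗ x^⊗i evaluates to a + i · x. Evaluating each term at x = 2:
  Term 0 contributes -5 + 0 · 2 = -5
  Term 1 contributes -5 + 1 · 2 = -3
  Term 2 contributes 8 + 2 · 2 = 12
  Term 3 contributes -2 + 3 · 2 = 4
p(2) = ⊕ of these = min[-5, -3, 12, 4] = -5.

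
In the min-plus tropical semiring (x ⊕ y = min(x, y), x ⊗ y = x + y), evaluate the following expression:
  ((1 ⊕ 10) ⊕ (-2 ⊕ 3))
((1 ⊕ 10) ⊕ (-2 ⊕ 3)) = -2

Expand innermost to outermost. Recall ⊕ takes the minimum of its arguments and ⊗ takes their sum. Working out the expression ((1 ⊕ 10) ⊕ (-2 ⊕ 3)) gives -2.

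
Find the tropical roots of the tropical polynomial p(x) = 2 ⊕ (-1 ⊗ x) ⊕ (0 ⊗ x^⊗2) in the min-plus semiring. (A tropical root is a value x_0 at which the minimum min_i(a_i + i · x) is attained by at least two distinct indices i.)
Roots: {-1, 3}

Each tropical root is a break point of the lower envelope of the lines y = a_i + i · x (there are 3 lines, with slopes 0, 1, ..., 2). Only the lines that attain the minimum somewhere contribute to roots; other lines are dominated. Here the surviving (envelope) indices are i = 2, i = 1, i = 0.
Intersections between consecutive envelope lines give the roots: for adjacent envelope indices i < j the intersection is x = (a_i − a_j) / (j − i). Reading off the sorted break points: {-1, 3}.
Verification: at each break x_0, at least two indices attain the minimum of min_i(a_i + i · x_0).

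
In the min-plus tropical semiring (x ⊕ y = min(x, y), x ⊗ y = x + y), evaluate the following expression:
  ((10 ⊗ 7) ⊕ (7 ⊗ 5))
((10 ⊗ 7) ⊕ (7 ⊗ 5)) = 12

Expand innermost to outermost. Recall ⊕ takes the minimum of its arguments and ⊗ takes their sum. Working out the expression ((10 ⊗ 7) ⊕ (7 ⊗ 5)) gives 12.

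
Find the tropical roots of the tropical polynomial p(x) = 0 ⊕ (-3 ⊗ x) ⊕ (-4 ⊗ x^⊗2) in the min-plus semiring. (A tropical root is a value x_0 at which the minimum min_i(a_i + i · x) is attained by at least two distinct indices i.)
Roots: {1, 3}

Each tropical root is a break point of the lower envelope of the lines y = a_i + i · x (there are 3 lines, with slopes 0, 1, ..., 2). Only the lines that attain the minimum somewhere contribute to roots; other lines are dominated. Here the surviving (envelope) indices are i = 2, i = 1, i = 0.
Intersections between consecutive envelope lines give the roots: for adjacent envelope indices i < j the intersection is x = (a_i − a_j) / (j − i). Reading off the sorted break points: {1, 3}.
Verification: at each break x_0, at least two indices attain the minimum of min_i(a_i + i · x_0).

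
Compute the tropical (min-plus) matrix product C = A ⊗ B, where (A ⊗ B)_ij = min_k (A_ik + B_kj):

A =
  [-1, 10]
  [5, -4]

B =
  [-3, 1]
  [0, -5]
A ⊗ B =
  [-4, 0]
  [-4, -9]

Apply the min-plus product entry-by-entry:
  C[0][0] = min over k of (A[0][0] + B[0][0] = -1 + -3 = -4, A[0][1] + B[1][0] = 10 + 0 = 10) = -4 (attained at k = 0)
  C[0][1] = min over k of (A[0][0] + B[0][1] = -1 + 1 = 0, A[0][1] + B[1][1] = 10 + -5 = 5) = 0 (attained at k = 0)
  C[1][0] = min over k of (A[1][0] + B[0][0] = 5 + -3 = 2, A[1][1] + B[1][0] = -4 + 0 = -4) = -4 (attained at k = 1)
  C[1][1] = min over k of (A[1][0] + B[0][1] = 5 + 1 = 6, A[1][1] + B[1][1] = -4 + -5 = -9) = -9 (attained at k = 1)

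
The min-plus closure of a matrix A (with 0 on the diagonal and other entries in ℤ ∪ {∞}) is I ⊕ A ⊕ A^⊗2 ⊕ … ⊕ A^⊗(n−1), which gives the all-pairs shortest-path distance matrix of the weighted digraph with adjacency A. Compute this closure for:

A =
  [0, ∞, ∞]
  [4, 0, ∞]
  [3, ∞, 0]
Closure =
  [0, ∞, ∞]
  [4, 0, ∞]
  [3, ∞, 0]

This is the Floyd-Warshall all-pairs shortest-path computation. For each intermediate vertex k = 0, 1, …, 2, update dist[i][j] ← min(dist[i][j], dist[i][k] + dist[k][j]). The final matrix gives, for each (i, j), the minimum total weight of any directed path from i to j (possibly empty when i = j).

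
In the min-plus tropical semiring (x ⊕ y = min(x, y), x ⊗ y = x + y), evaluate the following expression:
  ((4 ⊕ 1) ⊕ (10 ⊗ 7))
((4 ⊕ 1) ⊕ (10 ⊗ 7)) = 1

Expand innermost to outermost. Recall ⊕ takes the minimum of its arguments and ⊗ takes their sum. Working out the expression ((4 ⊕ 1) ⊕ (10 ⊗ 7)) gives 1.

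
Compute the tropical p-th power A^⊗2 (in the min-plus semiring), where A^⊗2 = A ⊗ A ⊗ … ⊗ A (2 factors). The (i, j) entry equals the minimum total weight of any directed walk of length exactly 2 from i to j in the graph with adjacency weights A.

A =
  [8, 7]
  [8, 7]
A^⊗2 =
  [15, 14]
  [15, 14]

Each entry (A^⊗2)_ij equals the minimum over all length-2 walks i = v_0 → v_1 → … → v_2 = j of Σ_t A[v_t][v_{t+1}]. For example, for (i, j) = (0, 1) we minimise over 2 possible intermediate vertex sequences; the minimum is 14, attained along the walk 0 → 1 → 1.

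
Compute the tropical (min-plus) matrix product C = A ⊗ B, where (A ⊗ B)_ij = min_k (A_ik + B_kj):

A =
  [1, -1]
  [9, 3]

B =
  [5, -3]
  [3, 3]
A ⊗ B =
  [2, -2]
  [6, 6]

Apply the min-plus product entry-by-entry:
  C[0][0] = min over k of (A[0][0] + B[0][0] = 1 + 5 = 6, A[0][1] + B[1][0] = -1 + 3 = 2) = 2 (attained at k = 1)
  C[0][1] = min over k of (A[0][0] + B[0][1] = 1 + -3 = -2, A[0][1] + B[1][1] = -1 + 3 = 2) = -2 (attained at k = 0)
  C[1][0] = min over k of (A[1][0] + B[0][0] = 9 + 5 = 14, A[1][1] + B[1][0] = 3 + 3 = 6) = 6 (attained at k = 1)
  C[1][1] = min over k of (A[1][0] + B[0][1] = 9 + -3 = 6, A[1][1] + B[1][1] = 3 + 3 = 6) = 6 (attained at k = 0)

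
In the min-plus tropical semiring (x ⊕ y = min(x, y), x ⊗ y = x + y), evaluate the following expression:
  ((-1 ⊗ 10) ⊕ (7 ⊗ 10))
((-1 ⊗ 10) ⊕ (7 ⊗ 10)) = 9

Expand innermost to outermost. Recall ⊕ takes the minimum of its arguments and ⊗ takes their sum. Working out the expression ((-1 ⊗ 10) ⊕ (7 ⊗ 10)) gives 9.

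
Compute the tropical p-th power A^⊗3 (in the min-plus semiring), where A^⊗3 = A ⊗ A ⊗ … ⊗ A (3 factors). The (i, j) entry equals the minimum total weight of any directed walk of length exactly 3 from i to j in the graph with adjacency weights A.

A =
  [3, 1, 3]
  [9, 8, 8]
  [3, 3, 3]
A^⊗3 =
  [9, 7, 9]
  [14, 12, 14]
  [9, 7, 9]

Each entry (A^⊗3)_ij equals the minimum over all length-3 walks i = v_0 → v_1 → … → v_3 = j of Σ_t A[v_t][v_{t+1}]. For example, for (i, j) = (0, 2) we minimise over 9 possible intermediate vertex sequences; the minimum is 9, attained along the walk 0 → 0 → 0 → 2.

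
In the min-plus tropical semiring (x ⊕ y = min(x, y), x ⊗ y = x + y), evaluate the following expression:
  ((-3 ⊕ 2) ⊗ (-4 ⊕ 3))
((-3 ⊕ 2) ⊗ (-4 ⊕ 3)) = -7

Expand innermost to outermost. Recall ⊕ takes the minimum of its arguments and ⊗ takes their sum. Working out the expression ((-3 ⊕ 2) ⊗ (-4 ⊕ 3)) gives -7.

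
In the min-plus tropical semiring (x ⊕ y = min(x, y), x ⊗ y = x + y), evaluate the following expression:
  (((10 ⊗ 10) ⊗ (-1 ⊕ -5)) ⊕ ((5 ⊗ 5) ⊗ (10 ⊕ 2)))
(((10 ⊗ 10) ⊗ (-1 ⊕ -5)) ⊕ ((5 ⊗ 5) ⊗ (10 ⊕ 2))) = 12

Expand innermost to outermost. Recall ⊕ takes the minimum of its arguments and ⊗ takes their sum. Working out the expression (((10 ⊗ 10) ⊗ (-1 ⊕ -5)) ⊕ ((5 ⊗ 5) ⊗ (10 ⊕ 2))) gives 12.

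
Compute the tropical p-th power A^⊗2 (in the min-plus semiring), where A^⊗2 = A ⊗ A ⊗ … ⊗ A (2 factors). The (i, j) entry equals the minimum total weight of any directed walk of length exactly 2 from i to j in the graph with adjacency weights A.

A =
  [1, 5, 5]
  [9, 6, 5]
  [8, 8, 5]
A^⊗2 =
  [2, 6, 6]
  [10, 12, 10]
  [9, 13, 10]

Each entry (A^⊗2)_ij equals the minimum over all length-2 walks i = v_0 → v_1 → … → v_2 = j of Σ_t A[v_t][v_{t+1}]. For example, for (i, j) = (0, 2) we minimise over 3 possible intermediate vertex sequences; the minimum is 6, attained along the walk 0 → 0 → 2.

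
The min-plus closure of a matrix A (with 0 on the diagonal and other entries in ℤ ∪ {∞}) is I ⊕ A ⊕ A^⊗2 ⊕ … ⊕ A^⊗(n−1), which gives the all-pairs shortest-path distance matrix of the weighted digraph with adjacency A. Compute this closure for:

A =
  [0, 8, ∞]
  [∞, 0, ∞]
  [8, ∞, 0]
Closure =
  [0, 8, ∞]
  [∞, 0, ∞]
  [8, 16, 0]

This is the Floyd-Warshall all-pairs shortest-path computation. For each intermediate vertex k = 0, 1, …, 2, update dist[i][j] ← min(dist[i][j], dist[i][k] + dist[k][j]). The final matrix gives, for each (i, j), the minimum total weight of any directed path from i to j (possibly empty when i = j).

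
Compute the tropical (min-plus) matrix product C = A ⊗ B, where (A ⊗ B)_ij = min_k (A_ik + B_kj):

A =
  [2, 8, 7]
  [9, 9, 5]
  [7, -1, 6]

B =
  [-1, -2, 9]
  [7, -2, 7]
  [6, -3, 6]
A ⊗ B =
  [1, 0, 11]
  [8, 2, 11]
  [6, -3, 6]

Apply the min-plus product entry-by-entry:
  C[0][0] = min over k of (A[0][0] + B[0][0] = 2 + -1 = 1, A[0][1] + B[1][0] = 8 + 7 = 15, A[0][2] + B[2][0] = 7 + 6 = 13) = 1 (attained at k = 0)
  C[0][1] = min over k of (A[0][0] + B[0][1] = 2 + -2 = 0, A[0][1] + B[1][1] = 8 + -2 = 6, A[0][2] + B[2][1] = 7 + -3 = 4) = 0 (attained at k = 0)
  C[0][2] = min over k of (A[0][0] + B[0][2] = 2 + 9 = 11, A[0][1] + B[1][2] = 8 + 7 = 15, A[0][2] + B[2][2] = 7 + 6 = 13) = 11 (attained at k = 0)
  C[1][0] = min over k of (A[1][0] + B[0][0] = 9 + -1 = 8, A[1][1] + B[1][0] = 9 + 7 = 16, A[1][2] + B[2][0] = 5 + 6 = 11) = 8 (attained at k = 0)
  C[1][1] = min over k of (A[1][0] + B[0][1] = 9 + -2 = 7, A[1][1] + B[1][1] = 9 + -2 = 7, A[1][2] + B[2][1] = 5 + -3 = 2) = 2 (attained at k = 2)
  C[1][2] = min over k of (A[1][0] + B[0][2] = 9 + 9 = 18, A[1][1] + B[1][2] = 9 + 7 = 16, A[1][2] + B[2][2] = 5 + 6 = 11) = 11 (attained at k = 2)
  C[2][0] = min over k of (A[2][0] + B[0][0] = 7 + -1 = 6, A[2][1] + B[1][0] = -1 + 7 = 6, A[2][2] + B[2][0] = 6 + 6 = 12) = 6 (attained at k = 0)
  C[2][1] = min over k of (A[2][0] + B[0][1] = 7 + -2 = 5, A[2][1] + B[1][1] = -1 + -2 = -3, A[2][2] + B[2][1] = 6 + -3 = 3) = -3 (attained at k = 1)
  C[2][2] = min over k of (A[2][0] + B[0][2] = 7 + 9 = 16, A[2][1] + B[1][2] = -1 + 7 = 6, A[2][2] + B[2][2] = 6 + 6 = 12) = 6 (attained at k = 1)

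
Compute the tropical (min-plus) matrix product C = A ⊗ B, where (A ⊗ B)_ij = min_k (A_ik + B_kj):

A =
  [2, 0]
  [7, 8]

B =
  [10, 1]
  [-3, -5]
A ⊗ B =
  [-3, -5]
  [5, 3]

Apply the min-plus product entry-by-entry:
  C[0][0] = min over k of (A[0][0] + B[0][0] = 2 + 10 = 12, A[0][1] + B[1][0] = 0 + -3 = -3) = -3 (attained at k = 1)
  C[0][1] = min over k of (A[0][0] + B[0][1] = 2 + 1 = 3, A[0][1] + B[1][1] = 0 + -5 = -5) = -5 (attained at k = 1)
  C[1][0] = min over k of (A[1][0] + B[0][0] = 7 + 10 = 17, A[1][1] + B[1][0] = 8 + -3 = 5) = 5 (attained at k = 1)
  C[1][1] = min over k of (A[1][0] + B[0][1] = 7 + 1 = 8, A[1][1] + B[1][1] = 8 + -5 = 3) = 3 (attained at k = 1)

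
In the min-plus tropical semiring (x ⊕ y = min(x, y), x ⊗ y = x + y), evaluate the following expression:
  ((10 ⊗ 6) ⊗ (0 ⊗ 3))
((10 ⊗ 6) ⊗ (0 ⊗ 3)) = 19

Expand innermost to outermost. Recall ⊕ takes the minimum of its arguments and ⊗ takes their sum. Working out the expression ((10 ⊗ 6) ⊗ (0 ⊗ 3)) gives 19.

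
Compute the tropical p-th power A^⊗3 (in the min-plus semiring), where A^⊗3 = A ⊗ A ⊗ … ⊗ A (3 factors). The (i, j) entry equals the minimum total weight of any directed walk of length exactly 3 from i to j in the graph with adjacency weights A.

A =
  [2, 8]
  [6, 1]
A^⊗3 =
  [6, 10]
  [8, 3]

Each entry (A^⊗3)_ij equals the minimum over all length-3 walks i = v_0 → v_1 → … → v_3 = j of Σ_t A[v_t][v_{t+1}]. For example, for (i, j) = (0, 1) we minimise over 4 possible intermediate vertex sequences; the minimum is 10, attained along the walk 0 → 1 → 1 → 1.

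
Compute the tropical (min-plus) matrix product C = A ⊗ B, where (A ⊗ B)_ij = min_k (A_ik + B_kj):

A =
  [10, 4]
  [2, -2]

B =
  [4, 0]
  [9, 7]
A ⊗ B =
  [13, 10]
  [6, 2]

Apply the min-plus product entry-by-entry:
  C[0][0] = min over k of (A[0][0] + B[0][0] = 10 + 4 = 14, A[0][1] + B[1][0] = 4 + 9 = 13) = 13 (attained at k = 1)
  C[0][1] = min over k of (A[0][0] + B[0][1] = 10 + 0 = 10, A[0][1] + B[1][1] = 4 + 7 = 11) = 10 (attained at k = 0)
  C[1][0] = min over k of (A[1][0] + B[0][0] = 2 + 4 = 6, A[1][1] + B[1][0] = -2 + 9 = 7) = 6 (attained at k = 0)
  C[1][1] = min over k of (A[1][0] + B[0][1] = 2 + 0 = 2, A[1][1] + B[1][1] = -2 + 7 = 5) = 2 (attained at k = 0)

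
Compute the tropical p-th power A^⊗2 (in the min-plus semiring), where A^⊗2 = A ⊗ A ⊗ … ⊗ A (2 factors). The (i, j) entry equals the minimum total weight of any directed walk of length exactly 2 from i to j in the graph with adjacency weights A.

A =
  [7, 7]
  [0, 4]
A^⊗2 =
  [7, 11]
  [4, 7]

Each entry (A^⊗2)_ij equals the minimum over all length-2 walks i = v_0 → v_1 → … → v_2 = j of Σ_t A[v_t][v_{t+1}]. For example, for (i, j) = (0, 1) we minimise over 2 possible intermediate vertex sequences; the minimum is 11, attained along the walk 0 → 1 → 1.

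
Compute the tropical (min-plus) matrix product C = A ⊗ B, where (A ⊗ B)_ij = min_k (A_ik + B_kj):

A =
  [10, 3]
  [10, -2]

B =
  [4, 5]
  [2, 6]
A ⊗ B =
  [5, 9]
  [0, 4]

Apply the min-plus product entry-by-entry:
  C[0][0] = min over k of (A[0][0] + B[0][0] = 10 + 4 = 14, A[0][1] + B[1][0] = 3 + 2 = 5) = 5 (attained at k = 1)
  C[0][1] = min over k of (A[0][0] + B[0][1] = 10 + 5 = 15, A[0][1] + B[1][1] = 3 + 6 = 9) = 9 (attained at k = 1)
  C[1][0] = min over k of (A[1][0] + B[0][0] = 10 + 4 = 14, A[1][1] + B[1][0] = -2 + 2 = 0) = 0 (attained at k = 1)
  C[1][1] = min over k of (A[1][0] + B[0][1] = 10 + 5 = 15, A[1][1] + B[1][1] = -2 + 6 = 4) = 4 (attained at k = 1)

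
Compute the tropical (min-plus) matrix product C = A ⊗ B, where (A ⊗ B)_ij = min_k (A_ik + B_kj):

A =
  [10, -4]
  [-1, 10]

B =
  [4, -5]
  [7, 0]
A ⊗ B =
  [3, -4]
  [3, -6]

Apply the min-plus product entry-by-entry:
  C[0][0] = min over k of (A[0][0] + B[0][0] = 10 + 4 = 14, A[0][1] + B[1][0] = -4 + 7 = 3) = 3 (attained at k = 1)
  C[0][1] = min over k of (A[0][0] + B[0][1] = 10 + -5 = 5, A[0][1] + B[1][1] = -4 + 0 = -4) = -4 (attained at k = 1)
  C[1][0] = min over k of (A[1][0] + B[0][0] = -1 + 4 = 3, A[1][1] + B[1][0] = 10 + 7 = 17) = 3 (attained at k = 0)
  C[1][1] = min over k of (A[1][0] + B[0][1] = -1 + -5 = -6, A[1][1] + B[1][1] = 10 + 0 = 10) = -6 (attained at k = 0)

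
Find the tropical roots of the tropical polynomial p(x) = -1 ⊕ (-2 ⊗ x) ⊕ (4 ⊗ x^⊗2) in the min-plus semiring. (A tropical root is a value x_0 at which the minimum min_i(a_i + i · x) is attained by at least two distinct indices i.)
Roots: {-6, 1}

Each tropical root is a break point of the lower envelope of the lines y = a_i + i · x (there are 3 lines, with slopes 0, 1, ..., 2). Only the lines that attain the minimum somewhere contribute to roots; other lines are dominated. Here the surviving (envelope) indices are i = 2, i = 1, i = 0.
Intersections between consecutive envelope lines give the roots: for adjacent envelope indices i < j the intersection is x = (a_i − a_j) / (j − i). Reading off the sorted break points: {-6, 1}.
Verification: at each break x_0, at least two indices attain the minimum of min_i(a_i + i · x_0).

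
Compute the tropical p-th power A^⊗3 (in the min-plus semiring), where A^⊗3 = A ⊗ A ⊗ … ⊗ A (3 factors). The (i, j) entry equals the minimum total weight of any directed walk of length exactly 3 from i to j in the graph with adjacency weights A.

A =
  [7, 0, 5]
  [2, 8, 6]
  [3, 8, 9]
A^⊗3 =
  [9, 2, 7]
  [4, 9, 8]
  [5, 10, 9]

Each entry (A^⊗3)_ij equals the minimum over all length-3 walks i = v_0 → v_1 → … → v_3 = j of Σ_t A[v_t][v_{t+1}]. For example, for (i, j) = (0, 2) we minimise over 9 possible intermediate vertex sequences; the minimum is 7, attained along the walk 0 → 1 → 0 → 2.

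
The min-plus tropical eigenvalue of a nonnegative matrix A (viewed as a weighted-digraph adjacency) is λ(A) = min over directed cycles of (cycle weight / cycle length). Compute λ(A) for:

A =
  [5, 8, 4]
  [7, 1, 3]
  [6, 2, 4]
λ(A) = 1

Enumerate directed cycles and compute their means (weight / length). Sample:
  cycle 0 → 0: weight = 5, length = 1, mean = 5/1 ≈ 5.000
  cycle 1 → 1: weight = 1, length = 1, mean = 1/1 ≈ 1.000
  cycle 2 → 2: weight = 4, length = 1, mean = 4/1 ≈ 4.000
  cycle 0 → 1 → 0: weight = 15, length = 2, mean = 15/2 ≈ 7.500
  cycle 0 → 2 → 0: weight = 10, length = 2, mean = 10/2 ≈ 5.000
  cycle 1 → 0 → 1: weight = 15, length = 2, mean = 15/2 ≈ 7.500
Minimum mean = 1.000, attained e.g. along the cycle 1 → 1 with weight 1 and length 1. So λ(A) = 1/1 = 1.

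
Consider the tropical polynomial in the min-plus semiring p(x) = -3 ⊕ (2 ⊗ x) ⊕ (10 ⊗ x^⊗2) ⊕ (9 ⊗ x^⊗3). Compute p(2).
p(2) = -3

A tropical monomial a ⊗ x^⊗i evaluates to a + i · x. Evaluating each term at x = 2:
  Term 0 contributes -3 + 0 · 2 = -3
  Term 1 contributes 2 + 1 · 2 = 4
  Term 2 contributes 10 + 2 · 2 = 14
  Term 3 contributes 9 + 3 · 2 = 15
p(2) = ⊕ of these = min[-3, 4, 14, 15] = -3.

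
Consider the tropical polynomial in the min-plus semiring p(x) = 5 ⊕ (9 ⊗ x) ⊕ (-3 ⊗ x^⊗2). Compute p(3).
p(3) = 3

A tropical monomial a ⊗ x^⊗i evaluates to a + i · x. Evaluating each term at x = 3:
  Term 0 contributes 5 + 0 · 3 = 5
  Term 1 contributes 9 + 1 · 3 = 12
  Term 2 contributes -3 + 2 · 3 = 3
p(3) = ⊕ of these = min[5, 12, 3] = 3.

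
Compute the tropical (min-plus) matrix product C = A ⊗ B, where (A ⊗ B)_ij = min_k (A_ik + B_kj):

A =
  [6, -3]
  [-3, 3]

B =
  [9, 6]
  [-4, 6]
A ⊗ B =
  [-7, 3]
  [-1, 3]

Apply the min-plus product entry-by-entry:
  C[0][0] = min over k of (A[0][0] + B[0][0] = 6 + 9 = 15, A[0][1] + B[1][0] = -3 + -4 = -7) = -7 (attained at k = 1)
  C[0][1] = min over k of (A[0][0] + B[0][1] = 6 + 6 = 12, A[0][1] + B[1][1] = -3 + 6 = 3) = 3 (attained at k = 1)
  C[1][0] = min over k of (A[1][0] + B[0][0] = -3 + 9 = 6, A[1][1] + B[1][0] = 3 + -4 = -1) = -1 (attained at k = 1)
  C[1][1] = min over k of (A[1][0] + B[0][1] = -3 + 6 = 3, A[1][1] + B[1][1] = 3 + 6 = 9) = 3 (attained at k = 0)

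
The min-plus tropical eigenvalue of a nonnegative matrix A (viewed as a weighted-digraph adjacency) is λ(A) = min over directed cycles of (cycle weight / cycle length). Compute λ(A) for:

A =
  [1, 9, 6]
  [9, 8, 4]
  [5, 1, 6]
λ(A) = 1

Enumerate directed cycles and compute their means (weight / length). Sample:
  cycle 0 → 0: weight = 1, length = 1, mean = 1/1 ≈ 1.000
  cycle 1 → 1: weight = 8, length = 1, mean = 8/1 ≈ 8.000
  cycle 2 → 2: weight = 6, length = 1, mean = 6/1 ≈ 6.000
  cycle 0 → 1 → 0: weight = 18, length = 2, mean = 18/2 ≈ 9.000
  cycle 0 → 2 → 0: weight = 11, length = 2, mean = 11/2 ≈ 5.500
  cycle 1 → 0 → 1: weight = 18, length = 2, mean = 18/2 ≈ 9.000
Minimum mean = 1.000, attained e.g. along the cycle 0 → 0 with weight 1 and length 1. So λ(A) = 1/1 = 1.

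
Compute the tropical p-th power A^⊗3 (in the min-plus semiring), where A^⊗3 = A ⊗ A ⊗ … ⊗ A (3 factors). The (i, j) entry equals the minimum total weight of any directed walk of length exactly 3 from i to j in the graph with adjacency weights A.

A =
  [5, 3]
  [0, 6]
A^⊗3 =
  [8, 6]
  [3, 8]

Each entry (A^⊗3)_ij equals the minimum over all length-3 walks i = v_0 → v_1 → … → v_3 = j of Σ_t A[v_t][v_{t+1}]. For example, for (i, j) = (0, 1) we minimise over 4 possible intermediate vertex sequences; the minimum is 6, attained along the walk 0 → 1 → 0 → 1.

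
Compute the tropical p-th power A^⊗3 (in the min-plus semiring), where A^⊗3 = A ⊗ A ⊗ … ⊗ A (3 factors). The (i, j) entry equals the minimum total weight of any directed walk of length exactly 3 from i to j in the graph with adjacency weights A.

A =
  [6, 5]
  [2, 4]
A^⊗3 =
  [11, 12]
  [9, 11]

Each entry (A^⊗3)_ij equals the minimum over all length-3 walks i = v_0 → v_1 → … → v_3 = j of Σ_t A[v_t][v_{t+1}]. For example, for (i, j) = (0, 1) we minimise over 4 possible intermediate vertex sequences; the minimum is 12, attained along the walk 0 → 1 → 0 → 1.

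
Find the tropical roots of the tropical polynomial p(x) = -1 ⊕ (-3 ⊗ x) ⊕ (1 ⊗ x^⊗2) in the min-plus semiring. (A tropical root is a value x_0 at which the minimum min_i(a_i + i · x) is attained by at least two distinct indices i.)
Roots: {-4, 2}

Each tropical root is a break point of the lower envelope of the lines y = a_i + i · x (there are 3 lines, with slopes 0, 1, ..., 2). Only the lines that attain the minimum somewhere contribute to roots; other lines are dominated. Here the surviving (envelope) indices are i = 2, i = 1, i = 0.
Intersections between consecutive envelope lines give the roots: for adjacent envelope indices i < j the intersection is x = (a_i − a_j) / (j − i). Reading off the sorted break points: {-4, 2}.
Verification: at each break x_0, at least two indices attain the minimum of min_i(a_i + i · x_0).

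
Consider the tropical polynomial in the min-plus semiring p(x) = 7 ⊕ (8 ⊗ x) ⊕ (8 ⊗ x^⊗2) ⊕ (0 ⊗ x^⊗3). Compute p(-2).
p(-2) = -6

A tropical monomial a ⊗ x^⊗i evaluates to a + i · x. Evaluating each term at x = -2:
  Term 0 contributes 7 + 0 · -2 = 7
  Term 1 contributes 8 + 1 · -2 = 6
  Term 2 contributes 8 + 2 · -2 = 4
  Term 3 contributes 0 + 3 · -2 = -6
p(-2) = ⊕ of these = min[7, 6, 4, -6] = -6.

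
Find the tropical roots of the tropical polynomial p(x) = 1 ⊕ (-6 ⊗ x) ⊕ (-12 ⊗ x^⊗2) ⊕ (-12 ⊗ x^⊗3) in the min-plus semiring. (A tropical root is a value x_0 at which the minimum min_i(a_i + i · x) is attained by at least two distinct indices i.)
Roots: {0, 6, 7}

Each tropical root is a break point of the lower envelope of the lines y = a_i + i · x (there are 4 lines, with slopes 0, 1, ..., 3). Only the lines that attain the minimum somewhere contribute to roots; other lines are dominated. Here the surviving (envelope) indices are i = 3, i = 2, i = 1, i = 0.
Intersections between consecutive envelope lines give the roots: for adjacent envelope indices i < j the intersection is x = (a_i − a_j) / (j − i). Reading off the sorted break points: {0, 6, 7}.
Verification: at each break x_0, at least two indices attain the minimum of min_i(a_i + i · x_0).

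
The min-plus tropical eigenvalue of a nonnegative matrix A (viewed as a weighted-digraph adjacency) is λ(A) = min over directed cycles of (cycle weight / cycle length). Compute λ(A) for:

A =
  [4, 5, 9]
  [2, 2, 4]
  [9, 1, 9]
λ(A) = 2

Enumerate directed cycles and compute their means (weight / length). Sample:
  cycle 0 → 0: weight = 4, length = 1, mean = 4/1 ≈ 4.000
  cycle 1 → 1: weight = 2, length = 1, mean = 2/1 ≈ 2.000
  cycle 2 → 2: weight = 9, length = 1, mean = 9/1 ≈ 9.000
  cycle 0 → 1 → 0: weight = 7, length = 2, mean = 7/2 ≈ 3.500
  cycle 0 → 2 → 0: weight = 18, length = 2, mean = 18/2 ≈ 9.000
  cycle 1 → 0 → 1: weight = 7, length = 2, mean = 7/2 ≈ 3.500
Minimum mean = 2.000, attained e.g. along the cycle 1 → 1 with weight 2 and length 1. So λ(A) = 2/1 = 2.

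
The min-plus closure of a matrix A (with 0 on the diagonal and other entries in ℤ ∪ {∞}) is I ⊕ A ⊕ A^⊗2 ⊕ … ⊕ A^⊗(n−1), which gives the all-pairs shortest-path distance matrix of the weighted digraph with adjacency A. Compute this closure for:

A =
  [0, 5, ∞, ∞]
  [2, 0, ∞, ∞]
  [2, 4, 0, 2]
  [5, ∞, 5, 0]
Closure =
  [0, 5, ∞, ∞]
  [2, 0, ∞, ∞]
  [2, 4, 0, 2]
  [5, 9, 5, 0]

This is the Floyd-Warshall all-pairs shortest-path computation. For each intermediate vertex k = 0, 1, …, 3, update dist[i][j] ← min(dist[i][j], dist[i][k] + dist[k][j]). The final matrix gives, for each (i, j), the minimum total weight of any directed path from i to j (possibly empty when i = j).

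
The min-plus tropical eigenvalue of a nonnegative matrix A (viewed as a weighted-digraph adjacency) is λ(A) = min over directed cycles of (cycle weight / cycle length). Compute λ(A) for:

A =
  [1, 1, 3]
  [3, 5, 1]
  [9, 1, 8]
λ(A) = 1

Enumerate directed cycles and compute their means (weight / length). Sample:
  cycle 0 → 0: weight = 1, length = 1, mean = 1/1 ≈ 1.000
  cycle 1 → 1: weight = 5, length = 1, mean = 5/1 ≈ 5.000
  cycle 2 → 2: weight = 8, length = 1, mean = 8/1 ≈ 8.000
  cycle 0 → 1 → 0: weight = 4, length = 2, mean = 4/2 ≈ 2.000
  cycle 0 → 2 → 0: weight = 12, length = 2, mean = 12/2 ≈ 6.000
  cycle 1 → 0 → 1: weight = 4, length = 2, mean = 4/2 ≈ 2.000
Minimum mean = 1.000, attained e.g. along the cycle 0 → 0 with weight 1 and length 1. So λ(A) = 1/1 = 1.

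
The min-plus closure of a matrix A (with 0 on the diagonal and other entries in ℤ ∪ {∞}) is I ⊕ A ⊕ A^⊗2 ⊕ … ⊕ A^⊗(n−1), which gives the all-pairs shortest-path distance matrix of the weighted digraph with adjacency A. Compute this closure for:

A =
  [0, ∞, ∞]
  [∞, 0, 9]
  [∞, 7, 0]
Closure =
  [0, ∞, ∞]
  [∞, 0, 9]
  [∞, 7, 0]

This is the Floyd-Warshall all-pairs shortest-path computation. For each intermediate vertex k = 0, 1, …, 2, update dist[i][j] ← min(dist[i][j], dist[i][k] + dist[k][j]). The final matrix gives, for each (i, j), the minimum total weight of any directed path from i to j (possibly empty when i = j).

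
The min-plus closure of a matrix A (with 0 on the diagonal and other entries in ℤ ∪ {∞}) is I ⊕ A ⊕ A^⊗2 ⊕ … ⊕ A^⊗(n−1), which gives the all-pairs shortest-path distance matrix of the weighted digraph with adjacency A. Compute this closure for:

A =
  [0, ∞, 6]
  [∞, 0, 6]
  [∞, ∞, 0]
Closure =
  [0, ∞, 6]
  [∞, 0, 6]
  [∞, ∞, 0]

This is the Floyd-Warshall all-pairs shortest-path computation. For each intermediate vertex k = 0, 1, …, 2, update dist[i][j] ← min(dist[i][j], dist[i][k] + dist[k][j]). The final matrix gives, for each (i, j), the minimum total weight of any directed path from i to j (possibly empty when i = j).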